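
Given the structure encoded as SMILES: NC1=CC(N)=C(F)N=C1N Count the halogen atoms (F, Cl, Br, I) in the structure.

Halogen atoms appear at heavy-atom position 7 (1×F).
Other groups present: 3 primary amine.
Halogen count: 1.

1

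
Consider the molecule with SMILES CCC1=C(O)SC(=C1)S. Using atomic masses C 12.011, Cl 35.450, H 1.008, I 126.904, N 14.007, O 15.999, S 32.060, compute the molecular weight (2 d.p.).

160.25 g/mol

First, the molecular formula is C6H8OS2 (counting implicit H from valence).
  C: 6 × 12.011 = 72.066
  H: 8 × 1.008 = 8.064
  O: 1 × 15.999 = 15.999
  S: 2 × 32.060 = 64.120
Sum: 6×12.011 + 8×1.008 + 1×15.999 + 2×32.060 = 160.249 → 160.25 g/mol.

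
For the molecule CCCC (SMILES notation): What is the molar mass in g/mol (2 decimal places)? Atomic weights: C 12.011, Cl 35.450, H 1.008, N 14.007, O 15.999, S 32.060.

58.12 g/mol

First, the molecular formula is C4H10 (counting implicit H from valence).
  C: 4 × 12.011 = 48.044
  H: 10 × 1.008 = 10.080
Sum: 4×12.011 + 10×1.008 = 58.124 → 58.12 g/mol.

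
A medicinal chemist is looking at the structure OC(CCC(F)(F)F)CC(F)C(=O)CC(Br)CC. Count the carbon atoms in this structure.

11

Count every carbon token in the SMILES (each C, including those in ring-closure positions and inside branches).
Carbon count: 11.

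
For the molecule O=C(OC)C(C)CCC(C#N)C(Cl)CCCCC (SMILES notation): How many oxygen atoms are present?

Scan the SMILES for O atoms (remember two-letter symbols like Cl and Br are single atoms).
Oxygen count: 2.

2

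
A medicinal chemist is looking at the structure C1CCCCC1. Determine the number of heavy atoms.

Every atom symbol written in the SMILES (organic subset) is one heavy atom; implicit H are not written.
Heavy atoms by element → C:6.
Total: 6.

6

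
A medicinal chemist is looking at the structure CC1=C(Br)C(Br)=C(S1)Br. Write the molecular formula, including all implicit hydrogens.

Walk through each heavy atom and fill implicit hydrogens from standard valence (C 4, N 3, O 2, S 2, halogen 1):
  atom 1: C, bond orders sum to 1 (valence 4) → 3 H
  atom 2: C, bond orders sum to 4 (valence 4) → 0 H
  atom 3: C, bond orders sum to 4 (valence 4) → 0 H
  atom 4: Br (halogen, monovalent) → 0 H
  atom 5: C, bond orders sum to 4 (valence 4) → 0 H
  atom 6: Br (halogen, monovalent) → 0 H
  atom 7: C, bond orders sum to 4 (valence 4) → 0 H
  atom 8: S, bond orders sum to 2 (valence 2) → 0 H
  atom 9: Br (halogen, monovalent) → 0 H
Totals → C:5, H:3, Br:3, S:1.

C5H3Br3S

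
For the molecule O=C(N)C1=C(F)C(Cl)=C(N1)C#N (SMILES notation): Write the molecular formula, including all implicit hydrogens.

Walk through each heavy atom and fill implicit hydrogens from standard valence (C 4, N 3, O 2, S 2, halogen 1):
  atom 1: O, bond orders sum to 2 (valence 2) → 0 H
  atom 2: C, bond orders sum to 4 (valence 4) → 0 H
  atom 3: N, bond orders sum to 1 (valence 3) → 2 H
  atom 4: C, bond orders sum to 4 (valence 4) → 0 H
  atom 5: C, bond orders sum to 4 (valence 4) → 0 H
  atom 6: F (halogen, monovalent) → 0 H
  atom 7: C, bond orders sum to 4 (valence 4) → 0 H
  atom 8: Cl (halogen, monovalent) → 0 H
  atom 9: C, bond orders sum to 4 (valence 4) → 0 H
  atom 10: N, bond orders sum to 2 (valence 3) → 1 H
  atom 11: C, bond orders sum to 4 (valence 4) → 0 H
  atom 12: N, bond orders sum to 3 (valence 3) → 0 H
Totals → C:6, H:3, Cl:1, F:1, N:3, O:1.

C6H3ClFN3O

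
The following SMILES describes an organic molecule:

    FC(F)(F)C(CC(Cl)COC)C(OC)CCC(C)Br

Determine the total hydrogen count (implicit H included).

Walk through each heavy atom and fill implicit hydrogens from standard valence (C 4, N 3, O 2, S 2, halogen 1):
  atom 1: F (halogen, monovalent) → 0 H
  atom 2: C, bond orders sum to 4 (valence 4) → 0 H
  atom 3: F (halogen, monovalent) → 0 H
  atom 4: F (halogen, monovalent) → 0 H
  atom 5: C, bond orders sum to 3 (valence 4) → 1 H
  atom 6: C, bond orders sum to 2 (valence 4) → 2 H
  atom 7: C, bond orders sum to 3 (valence 4) → 1 H
  atom 8: Cl (halogen, monovalent) → 0 H
  atom 9: C, bond orders sum to 2 (valence 4) → 2 H
  atom 10: O, bond orders sum to 2 (valence 2) → 0 H
  atom 11: C, bond orders sum to 1 (valence 4) → 3 H
  atom 12: C, bond orders sum to 3 (valence 4) → 1 H
  atom 13: O, bond orders sum to 2 (valence 2) → 0 H
  atom 14: C, bond orders sum to 1 (valence 4) → 3 H
  atom 15: C, bond orders sum to 2 (valence 4) → 2 H
  atom 16: C, bond orders sum to 2 (valence 4) → 2 H
  atom 17: C, bond orders sum to 3 (valence 4) → 1 H
  atom 18: C, bond orders sum to 1 (valence 4) → 3 H
  atom 19: Br (halogen, monovalent) → 0 H
Total hydrogens: 21.

21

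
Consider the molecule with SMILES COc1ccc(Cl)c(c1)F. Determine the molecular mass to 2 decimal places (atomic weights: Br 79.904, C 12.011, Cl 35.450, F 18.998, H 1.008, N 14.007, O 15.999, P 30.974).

160.57 g/mol

First, the molecular formula is C7H6ClFO (counting implicit H from valence).
  C: 7 × 12.011 = 84.077
  Cl: 1 × 35.450 = 35.450
  F: 1 × 18.998 = 18.998
  H: 6 × 1.008 = 6.048
  O: 1 × 15.999 = 15.999
Sum: 7×12.011 + 1×35.450 + 1×18.998 + 6×1.008 + 1×15.999 = 160.572 → 160.57 g/mol.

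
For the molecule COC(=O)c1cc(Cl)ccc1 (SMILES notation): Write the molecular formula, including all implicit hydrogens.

C8H7ClO2

Walk through each heavy atom and fill implicit hydrogens from standard valence (C 4, N 3, O 2, S 2, halogen 1); for lowercase aromatic atoms, an aromatic c carries 1 H when it has two neighbours and 0 H with three, and aromatic n carries 0 H:
  atom 1: C, bond orders sum to 1 (valence 4) → 3 H
  atom 2: O, bond orders sum to 2 (valence 2) → 0 H
  atom 3: C, bond orders sum to 4 (valence 4) → 0 H
  atom 4: O, bond orders sum to 2 (valence 2) → 0 H
  atom 5: aromatic c, 3 neighbours → 0 H
  atom 6: aromatic c, 2 neighbours → 1 H
  atom 7: aromatic c, 3 neighbours → 0 H
  atom 8: Cl (halogen, monovalent) → 0 H
  atom 9: aromatic c, 2 neighbours → 1 H
  atom 10: aromatic c, 2 neighbours → 1 H
  atom 11: aromatic c, 2 neighbours → 1 H
Totals → C:8, H:7, Cl:1, O:2.
In Hill order: C8H7ClO2.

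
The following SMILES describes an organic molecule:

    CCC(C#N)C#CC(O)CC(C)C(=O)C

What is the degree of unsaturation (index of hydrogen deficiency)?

5

Degree of unsaturation = (number of rings) + (number of π bonds).
Ring closures in the SMILES: 0.
π bonds: 1 double bond (each 1 DoU), 2 triple bonds (each 2 DoU) → 5 DoU from unsaturation.
Total DoU = 0 + 5 = 5.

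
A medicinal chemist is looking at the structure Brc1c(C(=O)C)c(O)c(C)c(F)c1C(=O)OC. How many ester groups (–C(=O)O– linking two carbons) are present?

1

The ester motif appears at heavy-atom position 14 in the SMILES.
Other groups present: 1 hydroxyl, 1 ketone.
Ester count: 1.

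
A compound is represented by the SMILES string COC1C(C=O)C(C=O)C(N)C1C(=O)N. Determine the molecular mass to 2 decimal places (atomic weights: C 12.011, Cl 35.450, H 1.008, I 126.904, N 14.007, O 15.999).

214.22 g/mol

First, the molecular formula is C9H14N2O4 (counting implicit H from valence).
  C: 9 × 12.011 = 108.099
  H: 14 × 1.008 = 14.112
  N: 2 × 14.007 = 28.014
  O: 4 × 15.999 = 63.996
Sum: 9×12.011 + 14×1.008 + 2×14.007 + 4×15.999 = 214.221 → 214.22 g/mol.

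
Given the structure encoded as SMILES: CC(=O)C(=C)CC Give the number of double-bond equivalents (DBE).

2

Degree of unsaturation = (number of rings) + (number of π bonds).
Ring closures in the SMILES: 0.
π bonds: 2 double bonds (each 1 DoU) → 2 DoU from unsaturation.
Total DoU = 0 + 2 = 2.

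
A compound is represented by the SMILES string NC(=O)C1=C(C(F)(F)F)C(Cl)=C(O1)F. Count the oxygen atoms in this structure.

Scan the SMILES for O atoms (remember two-letter symbols like Cl and Br are single atoms).
Oxygen count: 2.

2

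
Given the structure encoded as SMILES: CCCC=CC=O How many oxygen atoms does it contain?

Scan the SMILES for O atoms (remember two-letter symbols like Cl and Br are single atoms).
Oxygen count: 1.

1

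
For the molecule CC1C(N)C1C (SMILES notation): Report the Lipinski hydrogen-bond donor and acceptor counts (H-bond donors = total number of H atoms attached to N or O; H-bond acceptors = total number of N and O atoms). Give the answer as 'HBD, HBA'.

2, 1

Donors: find every N or O and count the H atoms it carries.
  atom 4 (N): bond orders sum to 1 → 2 H
Lipinski HBD = 2.
Acceptors: N atoms = 1, O atoms = 0 → HBA = 1.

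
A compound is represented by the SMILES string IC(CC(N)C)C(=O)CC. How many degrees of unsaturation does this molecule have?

1

Degree of unsaturation = (number of rings) + (number of π bonds).
Ring closures in the SMILES: 0.
π bonds: 1 double bond (each 1 DoU) → 1 DoU from unsaturation.
Total DoU = 0 + 1 = 1.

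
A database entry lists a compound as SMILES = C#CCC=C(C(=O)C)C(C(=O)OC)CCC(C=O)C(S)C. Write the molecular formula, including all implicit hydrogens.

Walk through each heavy atom and fill implicit hydrogens from standard valence (C 4, N 3, O 2, S 2, halogen 1):
  atom 1: C, bond orders sum to 3 (valence 4) → 1 H
  atom 2: C, bond orders sum to 4 (valence 4) → 0 H
  atom 3: C, bond orders sum to 2 (valence 4) → 2 H
  atom 4: C, bond orders sum to 3 (valence 4) → 1 H
  atom 5: C, bond orders sum to 4 (valence 4) → 0 H
  atom 6: C, bond orders sum to 4 (valence 4) → 0 H
  atom 7: O, bond orders sum to 2 (valence 2) → 0 H
  atom 8: C, bond orders sum to 1 (valence 4) → 3 H
  atom 9: C, bond orders sum to 3 (valence 4) → 1 H
  atom 10: C, bond orders sum to 4 (valence 4) → 0 H
  atom 11: O, bond orders sum to 2 (valence 2) → 0 H
  atom 12: O, bond orders sum to 2 (valence 2) → 0 H
  atom 13: C, bond orders sum to 1 (valence 4) → 3 H
  atom 14: C, bond orders sum to 2 (valence 4) → 2 H
  atom 15: C, bond orders sum to 2 (valence 4) → 2 H
  atom 16: C, bond orders sum to 3 (valence 4) → 1 H
  atom 17: C, bond orders sum to 3 (valence 4) → 1 H
  atom 18: O, bond orders sum to 2 (valence 2) → 0 H
  atom 19: C, bond orders sum to 3 (valence 4) → 1 H
  atom 20: S, bond orders sum to 1 (valence 2) → 1 H
  atom 21: C, bond orders sum to 1 (valence 4) → 3 H
Totals → C:16, H:22, O:4, S:1.
In Hill order: C16H22O4S.

C16H22O4S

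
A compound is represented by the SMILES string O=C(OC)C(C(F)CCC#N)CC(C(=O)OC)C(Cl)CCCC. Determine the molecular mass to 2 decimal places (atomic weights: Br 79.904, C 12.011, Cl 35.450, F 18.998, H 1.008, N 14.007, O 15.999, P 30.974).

First, the molecular formula is C16H25ClFNO4 (counting implicit H from valence).
  C: 16 × 12.011 = 192.176
  Cl: 1 × 35.450 = 35.450
  F: 1 × 18.998 = 18.998
  H: 25 × 1.008 = 25.200
  N: 1 × 14.007 = 14.007
  O: 4 × 15.999 = 63.996
Sum: 16×12.011 + 1×35.450 + 1×18.998 + 25×1.008 + 1×14.007 + 4×15.999 = 349.827 → 349.83 g/mol.

349.83 g/mol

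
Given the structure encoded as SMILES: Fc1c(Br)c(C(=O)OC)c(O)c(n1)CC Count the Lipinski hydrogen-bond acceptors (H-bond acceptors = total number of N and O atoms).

4

N atoms: 1; O atoms: 3.
Lipinski HBA = 1 + 3 = 4.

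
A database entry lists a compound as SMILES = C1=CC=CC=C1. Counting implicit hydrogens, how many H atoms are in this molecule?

Walk through each heavy atom and fill implicit hydrogens from standard valence (C 4, N 3, O 2, S 2, halogen 1):
  atom 1: C, bond orders sum to 3 (valence 4) → 1 H
  atom 2: C, bond orders sum to 3 (valence 4) → 1 H
  atom 3: C, bond orders sum to 3 (valence 4) → 1 H
  atom 4: C, bond orders sum to 3 (valence 4) → 1 H
  atom 5: C, bond orders sum to 3 (valence 4) → 1 H
  atom 6: C, bond orders sum to 3 (valence 4) → 1 H
Total hydrogens: 6.

6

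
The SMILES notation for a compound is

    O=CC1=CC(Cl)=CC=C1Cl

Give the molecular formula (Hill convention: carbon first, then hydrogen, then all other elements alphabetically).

C7H4Cl2O

Walk through each heavy atom and fill implicit hydrogens from standard valence (C 4, N 3, O 2, S 2, halogen 1):
  atom 1: O, bond orders sum to 2 (valence 2) → 0 H
  atom 2: C, bond orders sum to 3 (valence 4) → 1 H
  atom 3: C, bond orders sum to 4 (valence 4) → 0 H
  atom 4: C, bond orders sum to 3 (valence 4) → 1 H
  atom 5: C, bond orders sum to 4 (valence 4) → 0 H
  atom 6: Cl (halogen, monovalent) → 0 H
  atom 7: C, bond orders sum to 3 (valence 4) → 1 H
  atom 8: C, bond orders sum to 3 (valence 4) → 1 H
  atom 9: C, bond orders sum to 4 (valence 4) → 0 H
  atom 10: Cl (halogen, monovalent) → 0 H
Totals → C:7, H:4, Cl:2, O:1.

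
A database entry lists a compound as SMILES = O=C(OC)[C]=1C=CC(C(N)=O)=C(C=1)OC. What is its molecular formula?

C10H11NO4

Walk through each heavy atom and fill implicit hydrogens from standard valence (C 4, N 3, O 2, S 2, halogen 1):
  atom 1: O, bond orders sum to 2 (valence 2) → 0 H
  atom 2: C, bond orders sum to 4 (valence 4) → 0 H
  atom 3: O, bond orders sum to 2 (valence 2) → 0 H
  atom 4: C, bond orders sum to 1 (valence 4) → 3 H
  atom 5: C with explicit H count 0
  atom 6: C, bond orders sum to 3 (valence 4) → 1 H
  atom 7: C, bond orders sum to 3 (valence 4) → 1 H
  atom 8: C, bond orders sum to 4 (valence 4) → 0 H
  atom 9: C, bond orders sum to 4 (valence 4) → 0 H
  atom 10: N, bond orders sum to 1 (valence 3) → 2 H
  atom 11: O, bond orders sum to 2 (valence 2) → 0 H
  atom 12: C, bond orders sum to 4 (valence 4) → 0 H
  atom 13: C, bond orders sum to 3 (valence 4) → 1 H
  atom 14: O, bond orders sum to 2 (valence 2) → 0 H
  atom 15: C, bond orders sum to 1 (valence 4) → 3 H
Totals → C:10, H:11, N:1, O:4.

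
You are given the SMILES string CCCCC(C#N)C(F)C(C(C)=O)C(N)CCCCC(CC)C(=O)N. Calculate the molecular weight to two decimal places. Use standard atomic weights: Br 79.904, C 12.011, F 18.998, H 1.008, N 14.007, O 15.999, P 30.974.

355.50 g/mol

First, the molecular formula is C19H34FN3O2 (counting implicit H from valence).
  C: 19 × 12.011 = 228.209
  F: 1 × 18.998 = 18.998
  H: 34 × 1.008 = 34.272
  N: 3 × 14.007 = 42.021
  O: 2 × 15.999 = 31.998
Sum: 19×12.011 + 1×18.998 + 34×1.008 + 3×14.007 + 2×15.999 = 355.498 → 355.50 g/mol.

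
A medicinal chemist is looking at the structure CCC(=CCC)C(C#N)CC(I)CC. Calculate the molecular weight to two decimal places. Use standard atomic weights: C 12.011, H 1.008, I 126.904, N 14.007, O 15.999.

305.20 g/mol

First, the molecular formula is C12H20IN (counting implicit H from valence).
  C: 12 × 12.011 = 144.132
  H: 20 × 1.008 = 20.160
  I: 1 × 126.904 = 126.904
  N: 1 × 14.007 = 14.007
Sum: 12×12.011 + 20×1.008 + 1×126.904 + 1×14.007 = 305.203 → 305.20 g/mol.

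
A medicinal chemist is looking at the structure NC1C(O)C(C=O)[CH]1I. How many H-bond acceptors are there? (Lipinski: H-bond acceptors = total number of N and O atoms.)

3

N atoms: 1; O atoms: 2.
Lipinski HBA = 1 + 2 = 3.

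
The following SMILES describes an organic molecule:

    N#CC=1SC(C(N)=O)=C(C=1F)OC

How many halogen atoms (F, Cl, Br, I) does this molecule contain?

Halogen atoms appear at heavy-atom position 11 (1×F).
Other groups present: 1 amide, 1 ether, 1 nitrile.
Halogen count: 1.

1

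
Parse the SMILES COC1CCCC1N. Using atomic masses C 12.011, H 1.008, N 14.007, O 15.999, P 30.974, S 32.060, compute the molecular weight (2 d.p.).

First, the molecular formula is C6H13NO (counting implicit H from valence).
  C: 6 × 12.011 = 72.066
  H: 13 × 1.008 = 13.104
  N: 1 × 14.007 = 14.007
  O: 1 × 15.999 = 15.999
Sum: 6×12.011 + 13×1.008 + 1×14.007 + 1×15.999 = 115.176 → 115.18 g/mol.

115.18 g/mol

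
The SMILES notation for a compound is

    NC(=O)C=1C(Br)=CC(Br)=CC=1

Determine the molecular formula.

C7H5Br2NO

Walk through each heavy atom and fill implicit hydrogens from standard valence (C 4, N 3, O 2, S 2, halogen 1):
  atom 1: N, bond orders sum to 1 (valence 3) → 2 H
  atom 2: C, bond orders sum to 4 (valence 4) → 0 H
  atom 3: O, bond orders sum to 2 (valence 2) → 0 H
  atom 4: C, bond orders sum to 4 (valence 4) → 0 H
  atom 5: C, bond orders sum to 4 (valence 4) → 0 H
  atom 6: Br (halogen, monovalent) → 0 H
  atom 7: C, bond orders sum to 3 (valence 4) → 1 H
  atom 8: C, bond orders sum to 4 (valence 4) → 0 H
  atom 9: Br (halogen, monovalent) → 0 H
  atom 10: C, bond orders sum to 3 (valence 4) → 1 H
  atom 11: C, bond orders sum to 3 (valence 4) → 1 H
Totals → C:7, H:5, Br:2, N:1, O:1.
In Hill order: C7H5Br2NO.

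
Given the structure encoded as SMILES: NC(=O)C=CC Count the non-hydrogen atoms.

Every atom symbol written in the SMILES (organic subset) is one heavy atom; implicit H are not written.
Heavy atoms by element → C:4, N:1, O:1.
Total: 6.

6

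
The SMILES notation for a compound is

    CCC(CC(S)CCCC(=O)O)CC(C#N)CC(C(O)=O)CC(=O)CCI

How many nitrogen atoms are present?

1

Scan the SMILES for N atoms (remember two-letter symbols like Cl and Br are single atoms).
Nitrogen count: 1.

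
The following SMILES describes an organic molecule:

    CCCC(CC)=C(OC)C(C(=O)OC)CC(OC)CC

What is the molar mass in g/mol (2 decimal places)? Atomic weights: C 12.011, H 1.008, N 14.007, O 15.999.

286.41 g/mol

First, the molecular formula is C16H30O4 (counting implicit H from valence).
  C: 16 × 12.011 = 192.176
  H: 30 × 1.008 = 30.240
  O: 4 × 15.999 = 63.996
Sum: 16×12.011 + 30×1.008 + 4×15.999 = 286.412 → 286.41 g/mol.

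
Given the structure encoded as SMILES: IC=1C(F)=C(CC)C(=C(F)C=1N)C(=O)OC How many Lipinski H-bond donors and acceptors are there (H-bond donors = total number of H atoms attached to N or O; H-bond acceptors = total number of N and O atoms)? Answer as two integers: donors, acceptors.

2, 3

Donors: find every N or O and count the H atoms it carries.
  atom 12 (N): bond orders sum to 1 → 2 H
  atom 14 (O): bond orders sum to 2 → 0 H
  atom 15 (O): bond orders sum to 2 → 0 H
Lipinski HBD = 2.
Acceptors: N atoms = 1, O atoms = 2 → HBA = 3.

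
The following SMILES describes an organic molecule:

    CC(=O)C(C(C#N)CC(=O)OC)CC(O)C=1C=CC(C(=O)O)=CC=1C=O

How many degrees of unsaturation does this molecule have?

Degree of unsaturation = (number of rings) + (number of π bonds).
Ring closures in the SMILES: 1.
π bonds: 7 double bonds (each 1 DoU), 1 triple bond (each 2 DoU) → 9 DoU from unsaturation.
Total DoU = 1 + 9 = 10.

10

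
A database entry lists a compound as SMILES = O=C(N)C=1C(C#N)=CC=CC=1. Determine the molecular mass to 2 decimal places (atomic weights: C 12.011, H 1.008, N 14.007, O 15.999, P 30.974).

First, the molecular formula is C8H6N2O (counting implicit H from valence).
  C: 8 × 12.011 = 96.088
  H: 6 × 1.008 = 6.048
  N: 2 × 14.007 = 28.014
  O: 1 × 15.999 = 15.999
Sum: 8×12.011 + 6×1.008 + 2×14.007 + 1×15.999 = 146.149 → 146.15 g/mol.

146.15 g/mol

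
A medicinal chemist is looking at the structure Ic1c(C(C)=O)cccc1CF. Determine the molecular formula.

C9H8FIO

Walk through each heavy atom and fill implicit hydrogens from standard valence (C 4, N 3, O 2, S 2, halogen 1); for lowercase aromatic atoms, an aromatic c carries 1 H when it has two neighbours and 0 H with three, and aromatic n carries 0 H:
  atom 1: I (halogen, monovalent) → 0 H
  atom 2: aromatic c, 3 neighbours → 0 H
  atom 3: aromatic c, 3 neighbours → 0 H
  atom 4: C, bond orders sum to 4 (valence 4) → 0 H
  atom 5: C, bond orders sum to 1 (valence 4) → 3 H
  atom 6: O, bond orders sum to 2 (valence 2) → 0 H
  atom 7: aromatic c, 2 neighbours → 1 H
  atom 8: aromatic c, 2 neighbours → 1 H
  atom 9: aromatic c, 2 neighbours → 1 H
  atom 10: aromatic c, 3 neighbours → 0 H
  atom 11: C, bond orders sum to 2 (valence 4) → 2 H
  atom 12: F (halogen, monovalent) → 0 H
Totals → C:9, H:8, F:1, I:1, O:1.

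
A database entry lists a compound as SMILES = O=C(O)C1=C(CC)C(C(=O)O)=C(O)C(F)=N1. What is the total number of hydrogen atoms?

Walk through each heavy atom and fill implicit hydrogens from standard valence (C 4, N 3, O 2, S 2, halogen 1):
  atom 1: O, bond orders sum to 2 (valence 2) → 0 H
  atom 2: C, bond orders sum to 4 (valence 4) → 0 H
  atom 3: O, bond orders sum to 1 (valence 2) → 1 H
  atom 4: C, bond orders sum to 4 (valence 4) → 0 H
  atom 5: C, bond orders sum to 4 (valence 4) → 0 H
  atom 6: C, bond orders sum to 2 (valence 4) → 2 H
  atom 7: C, bond orders sum to 1 (valence 4) → 3 H
  atom 8: C, bond orders sum to 4 (valence 4) → 0 H
  atom 9: C, bond orders sum to 4 (valence 4) → 0 H
  atom 10: O, bond orders sum to 2 (valence 2) → 0 H
  atom 11: O, bond orders sum to 1 (valence 2) → 1 H
  atom 12: C, bond orders sum to 4 (valence 4) → 0 H
  atom 13: O, bond orders sum to 1 (valence 2) → 1 H
  atom 14: C, bond orders sum to 4 (valence 4) → 0 H
  atom 15: F (halogen, monovalent) → 0 H
  atom 16: N, bond orders sum to 3 (valence 3) → 0 H
Total hydrogens: 8.

8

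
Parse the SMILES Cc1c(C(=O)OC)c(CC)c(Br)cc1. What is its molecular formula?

Walk through each heavy atom and fill implicit hydrogens from standard valence (C 4, N 3, O 2, S 2, halogen 1); for lowercase aromatic atoms, an aromatic c carries 1 H when it has two neighbours and 0 H with three, and aromatic n carries 0 H:
  atom 1: C, bond orders sum to 1 (valence 4) → 3 H
  atom 2: aromatic c, 3 neighbours → 0 H
  atom 3: aromatic c, 3 neighbours → 0 H
  atom 4: C, bond orders sum to 4 (valence 4) → 0 H
  atom 5: O, bond orders sum to 2 (valence 2) → 0 H
  atom 6: O, bond orders sum to 2 (valence 2) → 0 H
  atom 7: C, bond orders sum to 1 (valence 4) → 3 H
  atom 8: aromatic c, 3 neighbours → 0 H
  atom 9: C, bond orders sum to 2 (valence 4) → 2 H
  atom 10: C, bond orders sum to 1 (valence 4) → 3 H
  atom 11: aromatic c, 3 neighbours → 0 H
  atom 12: Br (halogen, monovalent) → 0 H
  atom 13: aromatic c, 2 neighbours → 1 H
  atom 14: aromatic c, 2 neighbours → 1 H
Totals → C:11, H:13, Br:1, O:2.
In Hill order: C11H13BrO2.

C11H13BrO2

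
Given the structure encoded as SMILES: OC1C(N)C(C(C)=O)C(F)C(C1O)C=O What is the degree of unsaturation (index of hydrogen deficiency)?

Degree of unsaturation = (number of rings) + (number of π bonds).
Ring closures in the SMILES: 1.
π bonds: 2 double bonds (each 1 DoU) → 2 DoU from unsaturation.
Total DoU = 1 + 2 = 3.

3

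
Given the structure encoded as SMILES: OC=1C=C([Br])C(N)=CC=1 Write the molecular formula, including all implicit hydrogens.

Walk through each heavy atom and fill implicit hydrogens from standard valence (C 4, N 3, O 2, S 2, halogen 1):
  atom 1: O, bond orders sum to 1 (valence 2) → 1 H
  atom 2: C, bond orders sum to 4 (valence 4) → 0 H
  atom 3: C, bond orders sum to 3 (valence 4) → 1 H
  atom 4: C, bond orders sum to 4 (valence 4) → 0 H
  atom 5: Br with explicit H count 0
  atom 6: C, bond orders sum to 4 (valence 4) → 0 H
  atom 7: N, bond orders sum to 1 (valence 3) → 2 H
  atom 8: C, bond orders sum to 3 (valence 4) → 1 H
  atom 9: C, bond orders sum to 3 (valence 4) → 1 H
Totals → C:6, H:6, Br:1, N:1, O:1.

C6H6BrNO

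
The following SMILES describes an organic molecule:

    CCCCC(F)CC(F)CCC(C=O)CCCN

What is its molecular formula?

Walk through each heavy atom and fill implicit hydrogens from standard valence (C 4, N 3, O 2, S 2, halogen 1):
  atom 1: C, bond orders sum to 1 (valence 4) → 3 H
  atom 2: C, bond orders sum to 2 (valence 4) → 2 H
  atom 3: C, bond orders sum to 2 (valence 4) → 2 H
  atom 4: C, bond orders sum to 2 (valence 4) → 2 H
  atom 5: C, bond orders sum to 3 (valence 4) → 1 H
  atom 6: F (halogen, monovalent) → 0 H
  atom 7: C, bond orders sum to 2 (valence 4) → 2 H
  atom 8: C, bond orders sum to 3 (valence 4) → 1 H
  atom 9: F (halogen, monovalent) → 0 H
  atom 10: C, bond orders sum to 2 (valence 4) → 2 H
  atom 11: C, bond orders sum to 2 (valence 4) → 2 H
  atom 12: C, bond orders sum to 3 (valence 4) → 1 H
  atom 13: C, bond orders sum to 3 (valence 4) → 1 H
  atom 14: O, bond orders sum to 2 (valence 2) → 0 H
  atom 15: C, bond orders sum to 2 (valence 4) → 2 H
  atom 16: C, bond orders sum to 2 (valence 4) → 2 H
  atom 17: C, bond orders sum to 2 (valence 4) → 2 H
  atom 18: N, bond orders sum to 1 (valence 3) → 2 H
Totals → C:14, H:27, F:2, N:1, O:1.
In Hill order: C14H27F2NO.

C14H27F2NO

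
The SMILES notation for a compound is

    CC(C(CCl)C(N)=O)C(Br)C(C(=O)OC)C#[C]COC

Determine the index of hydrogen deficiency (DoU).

Molecular formula: C13H19BrClNO4.
DoU = (2C + 2 + N − H − X) / 2, where X is the halogen count and O/S are ignored.
    = (2·13 + 2 + 1 − 19 − 2) / 2 = 8 / 2 = 4.

4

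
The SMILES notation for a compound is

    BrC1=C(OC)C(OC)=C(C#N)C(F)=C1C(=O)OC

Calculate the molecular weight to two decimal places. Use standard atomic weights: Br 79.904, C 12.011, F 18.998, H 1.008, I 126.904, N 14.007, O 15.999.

First, the molecular formula is C11H9BrFNO4 (counting implicit H from valence).
  Br: 1 × 79.904 = 79.904
  C: 11 × 12.011 = 132.121
  F: 1 × 18.998 = 18.998
  H: 9 × 1.008 = 9.072
  N: 1 × 14.007 = 14.007
  O: 4 × 15.999 = 63.996
Sum: 1×79.904 + 11×12.011 + 1×18.998 + 9×1.008 + 1×14.007 + 4×15.999 = 318.098 → 318.10 g/mol.

318.10 g/mol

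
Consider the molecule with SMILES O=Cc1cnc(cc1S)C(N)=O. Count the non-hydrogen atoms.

Every atom symbol written in the SMILES (organic subset) is one heavy atom; implicit H are not written.
Heavy atoms by element → C:7, N:2, O:2, S:1.
Total: 12.

12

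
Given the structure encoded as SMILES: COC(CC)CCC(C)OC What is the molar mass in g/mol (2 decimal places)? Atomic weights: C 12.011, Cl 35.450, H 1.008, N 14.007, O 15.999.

160.26 g/mol

First, the molecular formula is C9H20O2 (counting implicit H from valence).
  C: 9 × 12.011 = 108.099
  H: 20 × 1.008 = 20.160
  O: 2 × 15.999 = 31.998
Sum: 9×12.011 + 20×1.008 + 2×15.999 = 160.257 → 160.26 g/mol.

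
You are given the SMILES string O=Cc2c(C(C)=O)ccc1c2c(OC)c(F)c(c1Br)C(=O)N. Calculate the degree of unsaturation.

Molecular formula: C15H11BrFNO4.
DoU = (2C + 2 + N − H − X) / 2, where X is the halogen count and O/S are ignored.
    = (2·15 + 2 + 1 − 11 − 2) / 2 = 20 / 2 = 10.

10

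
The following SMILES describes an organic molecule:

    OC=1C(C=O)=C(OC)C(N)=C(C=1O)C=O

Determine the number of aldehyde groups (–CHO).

2

The aldehyde motif appears at heavy-atom positions 4, 14 in the SMILES.
Other groups present: 1 ether, 2 hydroxyl, 1 primary amine.
Aldehyde count: 2.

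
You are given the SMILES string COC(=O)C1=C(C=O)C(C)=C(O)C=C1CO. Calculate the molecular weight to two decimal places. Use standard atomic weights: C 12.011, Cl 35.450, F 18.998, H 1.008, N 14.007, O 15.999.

224.21 g/mol

First, the molecular formula is C11H12O5 (counting implicit H from valence).
  C: 11 × 12.011 = 132.121
  H: 12 × 1.008 = 12.096
  O: 5 × 15.999 = 79.995
Sum: 11×12.011 + 12×1.008 + 5×15.999 = 224.212 → 224.21 g/mol.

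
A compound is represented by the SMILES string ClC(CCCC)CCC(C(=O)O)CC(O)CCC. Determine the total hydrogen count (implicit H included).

27

Walk through each heavy atom and fill implicit hydrogens from standard valence (C 4, N 3, O 2, S 2, halogen 1):
  atom 1: Cl (halogen, monovalent) → 0 H
  atom 2: C, bond orders sum to 3 (valence 4) → 1 H
  atom 3: C, bond orders sum to 2 (valence 4) → 2 H
  atom 4: C, bond orders sum to 2 (valence 4) → 2 H
  atom 5: C, bond orders sum to 2 (valence 4) → 2 H
  atom 6: C, bond orders sum to 1 (valence 4) → 3 H
  atom 7: C, bond orders sum to 2 (valence 4) → 2 H
  atom 8: C, bond orders sum to 2 (valence 4) → 2 H
  atom 9: C, bond orders sum to 3 (valence 4) → 1 H
  atom 10: C, bond orders sum to 4 (valence 4) → 0 H
  atom 11: O, bond orders sum to 2 (valence 2) → 0 H
  atom 12: O, bond orders sum to 1 (valence 2) → 1 H
  atom 13: C, bond orders sum to 2 (valence 4) → 2 H
  atom 14: C, bond orders sum to 3 (valence 4) → 1 H
  atom 15: O, bond orders sum to 1 (valence 2) → 1 H
  atom 16: C, bond orders sum to 2 (valence 4) → 2 H
  atom 17: C, bond orders sum to 2 (valence 4) → 2 H
  atom 18: C, bond orders sum to 1 (valence 4) → 3 H
Total hydrogens: 27.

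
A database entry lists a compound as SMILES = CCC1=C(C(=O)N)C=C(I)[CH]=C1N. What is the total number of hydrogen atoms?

11

Walk through each heavy atom and fill implicit hydrogens from standard valence (C 4, N 3, O 2, S 2, halogen 1):
  atom 1: C, bond orders sum to 1 (valence 4) → 3 H
  atom 2: C, bond orders sum to 2 (valence 4) → 2 H
  atom 3: C, bond orders sum to 4 (valence 4) → 0 H
  atom 4: C, bond orders sum to 4 (valence 4) → 0 H
  atom 5: C, bond orders sum to 4 (valence 4) → 0 H
  atom 6: O, bond orders sum to 2 (valence 2) → 0 H
  atom 7: N, bond orders sum to 1 (valence 3) → 2 H
  atom 8: C, bond orders sum to 3 (valence 4) → 1 H
  atom 9: C, bond orders sum to 4 (valence 4) → 0 H
  atom 10: I (halogen, monovalent) → 0 H
  atom 11: C with explicit H count 1
  atom 12: C, bond orders sum to 4 (valence 4) → 0 H
  atom 13: N, bond orders sum to 1 (valence 3) → 2 H
Total hydrogens: 11.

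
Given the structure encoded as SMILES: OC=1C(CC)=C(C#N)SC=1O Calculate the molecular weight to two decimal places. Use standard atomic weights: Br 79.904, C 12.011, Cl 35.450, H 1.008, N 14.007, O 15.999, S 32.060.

First, the molecular formula is C7H7NO2S (counting implicit H from valence).
  C: 7 × 12.011 = 84.077
  H: 7 × 1.008 = 7.056
  N: 1 × 14.007 = 14.007
  O: 2 × 15.999 = 31.998
  S: 1 × 32.060 = 32.060
Sum: 7×12.011 + 7×1.008 + 1×14.007 + 2×15.999 + 1×32.060 = 169.198 → 169.20 g/mol.

169.20 g/mol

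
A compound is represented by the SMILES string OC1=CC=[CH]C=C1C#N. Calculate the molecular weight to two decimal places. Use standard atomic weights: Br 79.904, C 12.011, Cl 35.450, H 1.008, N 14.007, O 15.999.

First, the molecular formula is C7H5NO (counting implicit H from valence).
  C: 7 × 12.011 = 84.077
  H: 5 × 1.008 = 5.040
  N: 1 × 14.007 = 14.007
  O: 1 × 15.999 = 15.999
Sum: 7×12.011 + 5×1.008 + 1×14.007 + 1×15.999 = 119.123 → 119.12 g/mol.

119.12 g/mol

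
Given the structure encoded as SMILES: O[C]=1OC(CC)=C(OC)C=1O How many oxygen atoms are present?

4

Scan the SMILES for O atoms (remember two-letter symbols like Cl and Br are single atoms).
Oxygen count: 4.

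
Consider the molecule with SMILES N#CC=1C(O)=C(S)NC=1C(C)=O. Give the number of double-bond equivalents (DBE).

6

Degree of unsaturation = (number of rings) + (number of π bonds).
Ring closures in the SMILES: 1.
π bonds: 3 double bonds (each 1 DoU), 1 triple bond (each 2 DoU) → 5 DoU from unsaturation.
Total DoU = 1 + 5 = 6.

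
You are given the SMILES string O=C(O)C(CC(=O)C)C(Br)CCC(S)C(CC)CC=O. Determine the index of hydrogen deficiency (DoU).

Degree of unsaturation = (number of rings) + (number of π bonds).
Ring closures in the SMILES: 0.
π bonds: 3 double bonds (each 1 DoU) → 3 DoU from unsaturation.
Total DoU = 0 + 3 = 3.

3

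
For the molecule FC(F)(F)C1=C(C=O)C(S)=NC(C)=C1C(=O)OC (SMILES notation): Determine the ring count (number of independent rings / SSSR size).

In SMILES, each pair of matching ring-closure digits denotes one ring-closing bond; the number of such bonds equals the number of independent rings.
Ring-closure bonds here: 1.

1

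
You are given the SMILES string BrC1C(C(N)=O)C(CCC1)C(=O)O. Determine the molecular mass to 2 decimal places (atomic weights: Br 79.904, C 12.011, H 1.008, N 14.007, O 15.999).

First, the molecular formula is C8H12BrNO3 (counting implicit H from valence).
  Br: 1 × 79.904 = 79.904
  C: 8 × 12.011 = 96.088
  H: 12 × 1.008 = 12.096
  N: 1 × 14.007 = 14.007
  O: 3 × 15.999 = 47.997
Sum: 1×79.904 + 8×12.011 + 12×1.008 + 1×14.007 + 3×15.999 = 250.092 → 250.09 g/mol.

250.09 g/mol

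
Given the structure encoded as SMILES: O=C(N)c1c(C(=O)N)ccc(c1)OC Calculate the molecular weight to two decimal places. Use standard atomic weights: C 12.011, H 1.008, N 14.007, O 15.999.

First, the molecular formula is C9H10N2O3 (counting implicit H from valence).
  C: 9 × 12.011 = 108.099
  H: 10 × 1.008 = 10.080
  N: 2 × 14.007 = 28.014
  O: 3 × 15.999 = 47.997
Sum: 9×12.011 + 10×1.008 + 2×14.007 + 3×15.999 = 194.190 → 194.19 g/mol.

194.19 g/mol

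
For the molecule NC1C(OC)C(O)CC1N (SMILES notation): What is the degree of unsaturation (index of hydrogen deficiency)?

Degree of unsaturation = (number of rings) + (number of π bonds).
Ring closures in the SMILES: 1.
π bonds: none → 0 DoU from unsaturation.
Total DoU = 1 + 0 = 1.

1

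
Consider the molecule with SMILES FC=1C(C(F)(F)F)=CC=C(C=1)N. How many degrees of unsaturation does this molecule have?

4

Molecular formula: C7H5F4N.
DoU = (2C + 2 + N − H − X) / 2, where X is the halogen count and O/S are ignored.
    = (2·7 + 2 + 1 − 5 − 4) / 2 = 8 / 2 = 4.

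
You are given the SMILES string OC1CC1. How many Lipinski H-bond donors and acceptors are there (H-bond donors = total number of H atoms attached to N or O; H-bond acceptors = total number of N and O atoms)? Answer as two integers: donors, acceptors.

Donors: find every N or O and count the H atoms it carries.
  atom 1 (O): bond orders sum to 1 → 1 H
Lipinski HBD = 1.
Acceptors: N atoms = 0, O atoms = 1 → HBA = 1.

1, 1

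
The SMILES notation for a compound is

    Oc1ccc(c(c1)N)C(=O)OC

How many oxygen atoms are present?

Scan the SMILES for O atoms (remember two-letter symbols like Cl and Br are single atoms).
Oxygen count: 3.

3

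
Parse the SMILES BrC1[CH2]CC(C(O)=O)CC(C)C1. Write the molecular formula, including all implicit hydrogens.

C9H15BrO2

Walk through each heavy atom and fill implicit hydrogens from standard valence (C 4, N 3, O 2, S 2, halogen 1):
  atom 1: Br (halogen, monovalent) → 0 H
  atom 2: C, bond orders sum to 3 (valence 4) → 1 H
  atom 3: C with explicit H count 2
  atom 4: C, bond orders sum to 2 (valence 4) → 2 H
  atom 5: C, bond orders sum to 3 (valence 4) → 1 H
  atom 6: C, bond orders sum to 4 (valence 4) → 0 H
  atom 7: O, bond orders sum to 1 (valence 2) → 1 H
  atom 8: O, bond orders sum to 2 (valence 2) → 0 H
  atom 9: C, bond orders sum to 2 (valence 4) → 2 H
  atom 10: C, bond orders sum to 3 (valence 4) → 1 H
  atom 11: C, bond orders sum to 1 (valence 4) → 3 H
  atom 12: C, bond orders sum to 2 (valence 4) → 2 H
Totals → C:9, H:15, Br:1, O:2.
In Hill order: C9H15BrO2.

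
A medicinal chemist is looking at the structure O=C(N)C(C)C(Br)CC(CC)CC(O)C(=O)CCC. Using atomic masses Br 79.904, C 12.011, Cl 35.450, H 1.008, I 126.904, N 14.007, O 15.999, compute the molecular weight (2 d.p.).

336.27 g/mol

First, the molecular formula is C14H26BrNO3 (counting implicit H from valence).
  Br: 1 × 79.904 = 79.904
  C: 14 × 12.011 = 168.154
  H: 26 × 1.008 = 26.208
  N: 1 × 14.007 = 14.007
  O: 3 × 15.999 = 47.997
Sum: 1×79.904 + 14×12.011 + 26×1.008 + 1×14.007 + 3×15.999 = 336.270 → 336.27 g/mol.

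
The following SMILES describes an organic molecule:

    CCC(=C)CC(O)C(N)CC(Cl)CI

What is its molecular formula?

Walk through each heavy atom and fill implicit hydrogens from standard valence (C 4, N 3, O 2, S 2, halogen 1):
  atom 1: C, bond orders sum to 1 (valence 4) → 3 H
  atom 2: C, bond orders sum to 2 (valence 4) → 2 H
  atom 3: C, bond orders sum to 4 (valence 4) → 0 H
  atom 4: C, bond orders sum to 2 (valence 4) → 2 H
  atom 5: C, bond orders sum to 2 (valence 4) → 2 H
  atom 6: C, bond orders sum to 3 (valence 4) → 1 H
  atom 7: O, bond orders sum to 1 (valence 2) → 1 H
  atom 8: C, bond orders sum to 3 (valence 4) → 1 H
  atom 9: N, bond orders sum to 1 (valence 3) → 2 H
  atom 10: C, bond orders sum to 2 (valence 4) → 2 H
  atom 11: C, bond orders sum to 3 (valence 4) → 1 H
  atom 12: Cl (halogen, monovalent) → 0 H
  atom 13: C, bond orders sum to 2 (valence 4) → 2 H
  atom 14: I (halogen, monovalent) → 0 H
Totals → C:10, H:19, Cl:1, I:1, N:1, O:1.
In Hill order: C10H19ClINO.

C10H19ClINO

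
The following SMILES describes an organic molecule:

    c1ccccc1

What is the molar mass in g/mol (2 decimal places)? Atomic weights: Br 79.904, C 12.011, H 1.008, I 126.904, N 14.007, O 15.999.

First, the molecular formula is C6H6 (counting implicit H from valence).
  C: 6 × 12.011 = 72.066
  H: 6 × 1.008 = 6.048
Sum: 6×12.011 + 6×1.008 = 78.114 → 78.11 g/mol.

78.11 g/mol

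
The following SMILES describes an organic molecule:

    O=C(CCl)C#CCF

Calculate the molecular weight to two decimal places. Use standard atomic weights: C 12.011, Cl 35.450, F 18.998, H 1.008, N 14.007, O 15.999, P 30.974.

First, the molecular formula is C5H4ClFO (counting implicit H from valence).
  C: 5 × 12.011 = 60.055
  Cl: 1 × 35.450 = 35.450
  F: 1 × 18.998 = 18.998
  H: 4 × 1.008 = 4.032
  O: 1 × 15.999 = 15.999
Sum: 5×12.011 + 1×35.450 + 1×18.998 + 4×1.008 + 1×15.999 = 134.534 → 134.53 g/mol.

134.53 g/mol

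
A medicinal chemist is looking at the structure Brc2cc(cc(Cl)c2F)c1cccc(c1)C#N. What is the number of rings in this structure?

2

In SMILES, each pair of matching ring-closure digits denotes one ring-closing bond; the number of such bonds equals the number of independent rings.
Ring-closure bonds here: 2.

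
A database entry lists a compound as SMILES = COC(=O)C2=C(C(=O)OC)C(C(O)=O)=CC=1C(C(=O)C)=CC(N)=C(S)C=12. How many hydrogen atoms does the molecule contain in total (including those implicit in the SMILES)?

15

Walk through each heavy atom and fill implicit hydrogens from standard valence (C 4, N 3, O 2, S 2, halogen 1):
  atom 1: C, bond orders sum to 1 (valence 4) → 3 H
  atom 2: O, bond orders sum to 2 (valence 2) → 0 H
  atom 3: C, bond orders sum to 4 (valence 4) → 0 H
  atom 4: O, bond orders sum to 2 (valence 2) → 0 H
  atom 5: C, bond orders sum to 4 (valence 4) → 0 H
  atom 6: C, bond orders sum to 4 (valence 4) → 0 H
  atom 7: C, bond orders sum to 4 (valence 4) → 0 H
  atom 8: O, bond orders sum to 2 (valence 2) → 0 H
  atom 9: O, bond orders sum to 2 (valence 2) → 0 H
  atom 10: C, bond orders sum to 1 (valence 4) → 3 H
  atom 11: C, bond orders sum to 4 (valence 4) → 0 H
  atom 12: C, bond orders sum to 4 (valence 4) → 0 H
  atom 13: O, bond orders sum to 1 (valence 2) → 1 H
  atom 14: O, bond orders sum to 2 (valence 2) → 0 H
  atom 15: C, bond orders sum to 3 (valence 4) → 1 H
  atom 16: C, bond orders sum to 4 (valence 4) → 0 H
  atom 17: C, bond orders sum to 4 (valence 4) → 0 H
  atom 18: C, bond orders sum to 4 (valence 4) → 0 H
  atom 19: O, bond orders sum to 2 (valence 2) → 0 H
  atom 20: C, bond orders sum to 1 (valence 4) → 3 H
  atom 21: C, bond orders sum to 3 (valence 4) → 1 H
  atom 22: C, bond orders sum to 4 (valence 4) → 0 H
  atom 23: N, bond orders sum to 1 (valence 3) → 2 H
  atom 24: C, bond orders sum to 4 (valence 4) → 0 H
  atom 25: S, bond orders sum to 1 (valence 2) → 1 H
  atom 26: C, bond orders sum to 4 (valence 4) → 0 H
Total hydrogens: 15.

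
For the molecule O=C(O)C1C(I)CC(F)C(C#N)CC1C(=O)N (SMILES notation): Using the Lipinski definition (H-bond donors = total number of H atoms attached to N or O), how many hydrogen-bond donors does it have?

Donors: find every N or O and count the H atoms it carries.
  atom 1 (O): bond orders sum to 2 → 0 H
  atom 3 (O): bond orders sum to 1 → 1 H
  atom 12 (N): bond orders sum to 3 → 0 H
  atom 16 (O): bond orders sum to 2 → 0 H
  atom 17 (N): bond orders sum to 1 → 2 H
Lipinski HBD = 3.

3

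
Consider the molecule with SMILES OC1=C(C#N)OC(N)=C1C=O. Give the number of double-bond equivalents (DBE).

Molecular formula: C6H4N2O3.
DoU = (2C + 2 + N − H − X) / 2, where X is the halogen count and O/S are ignored.
    = (2·6 + 2 + 2 − 4 − 0) / 2 = 12 / 2 = 6.

6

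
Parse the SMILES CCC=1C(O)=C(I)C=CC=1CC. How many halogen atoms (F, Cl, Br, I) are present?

Halogen atoms appear at heavy-atom position 7 (1×I).
Other groups present: 1 hydroxyl.
Halogen count: 1.

1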